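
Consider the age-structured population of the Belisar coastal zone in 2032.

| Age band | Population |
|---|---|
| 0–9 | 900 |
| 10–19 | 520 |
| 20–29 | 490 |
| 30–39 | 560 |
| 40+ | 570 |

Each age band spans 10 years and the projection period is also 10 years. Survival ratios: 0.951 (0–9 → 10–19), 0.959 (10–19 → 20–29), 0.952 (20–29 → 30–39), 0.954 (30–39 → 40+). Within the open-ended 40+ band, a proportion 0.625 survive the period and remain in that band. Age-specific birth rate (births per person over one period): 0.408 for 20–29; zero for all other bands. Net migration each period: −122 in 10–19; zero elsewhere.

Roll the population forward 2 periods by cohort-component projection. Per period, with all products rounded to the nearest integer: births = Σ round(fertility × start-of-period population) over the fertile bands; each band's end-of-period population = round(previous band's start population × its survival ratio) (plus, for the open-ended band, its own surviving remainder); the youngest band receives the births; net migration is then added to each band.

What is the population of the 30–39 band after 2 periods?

475

— Period 1 —
Births: 490 * 0.408 = 200
10–19: 900 * 0.951 = 856
20–29: 520 * 0.959 = 499
30–39: 490 * 0.952 = 466
40+: 560 * 0.954 + 570 * 0.625 = 534 + 356 = 890
Net migration: 10–19 − 122 → 734
Giving 200 / 734 / 499 / 466 / 890.
— Period 2 —
Births: 499 * 0.408 = 204
10–19: 200 * 0.951 = 190
20–29: 734 * 0.959 = 704
30–39: 499 * 0.952 = 475
40+: 466 * 0.954 + 890 * 0.625 = 445 + 556 = 1001
Net migration: 10–19 − 122 → 68
Giving 204 / 68 / 704 / 475 / 1001.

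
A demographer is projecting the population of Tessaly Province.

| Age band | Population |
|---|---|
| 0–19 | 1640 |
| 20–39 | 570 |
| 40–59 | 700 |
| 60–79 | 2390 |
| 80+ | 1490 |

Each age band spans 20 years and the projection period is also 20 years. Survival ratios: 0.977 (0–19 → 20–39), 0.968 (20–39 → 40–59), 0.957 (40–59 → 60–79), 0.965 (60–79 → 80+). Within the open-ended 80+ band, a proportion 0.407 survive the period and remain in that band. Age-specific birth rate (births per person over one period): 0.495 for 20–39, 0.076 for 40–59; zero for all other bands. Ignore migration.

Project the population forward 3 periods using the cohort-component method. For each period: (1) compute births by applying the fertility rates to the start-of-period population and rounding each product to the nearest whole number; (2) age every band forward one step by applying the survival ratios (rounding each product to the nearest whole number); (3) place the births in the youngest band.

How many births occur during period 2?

835

[period 1]
Births: 570 × 0.495 = 282, 700 × 0.076 = 53 — total 335
20–39: 1640 × 0.977 = 1602
40–59: 570 × 0.968 = 552
60–79: 700 × 0.957 = 670
80+: 2390 × 0.965 + 1490 × 0.407 = 2306 + 606 = 2912
End of period: [335, 1602, 552, 670, 2912]
[period 2]
Births: 1602 × 0.495 = 793, 552 × 0.076 = 42 — total 835
20–39: 335 × 0.977 = 327
40–59: 1602 × 0.968 = 1551
60–79: 552 × 0.957 = 528
80+: 670 × 0.965 + 2912 × 0.407 = 647 + 1185 = 1832
End of period: [835, 327, 1551, 528, 1832]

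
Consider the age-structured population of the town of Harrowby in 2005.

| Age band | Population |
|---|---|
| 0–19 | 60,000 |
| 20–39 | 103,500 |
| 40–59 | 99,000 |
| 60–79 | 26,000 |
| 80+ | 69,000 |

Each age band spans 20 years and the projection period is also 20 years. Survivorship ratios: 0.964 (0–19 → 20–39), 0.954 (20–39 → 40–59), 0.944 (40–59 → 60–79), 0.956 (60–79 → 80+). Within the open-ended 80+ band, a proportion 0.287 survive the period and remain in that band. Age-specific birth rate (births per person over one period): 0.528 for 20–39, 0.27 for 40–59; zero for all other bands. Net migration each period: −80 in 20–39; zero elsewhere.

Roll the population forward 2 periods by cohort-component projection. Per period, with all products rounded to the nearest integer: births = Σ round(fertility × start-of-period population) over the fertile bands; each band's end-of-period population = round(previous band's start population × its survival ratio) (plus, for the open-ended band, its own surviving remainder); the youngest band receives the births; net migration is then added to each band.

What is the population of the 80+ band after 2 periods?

102161

Let band 1 be 0–19 through band 5 = 80+.
Period 1:
Births: 103500 × 0.528 = 54648  |  99000 × 0.27 = 26730 → total 81378
Band 2: 60000 × 0.964 = 57840
Band 3: 103500 × 0.954 = 98739
Band 4: 99000 × 0.944 = 93456
Band 5: 26000 × 0.956 + 69000 × 0.287 = 24856 + 19803 = 44659
Net migration: Band 2 − 80 → 57760
Giving 81378 / 57760 / 98739 / 93456 / 44659.
Period 2:
Births: 57760 × 0.528 = 30497  |  98739 × 0.27 = 26660 → total 57157
Band 2: 81378 × 0.964 = 78448
Band 3: 57760 × 0.954 = 55103
Band 4: 98739 × 0.944 = 93210
Band 5: 93456 × 0.956 + 44659 × 0.287 = 89344 + 12817 = 102161
Net migration: Band 2 − 80 → 78368
Giving 57157 / 78368 / 55103 / 93210 / 102161.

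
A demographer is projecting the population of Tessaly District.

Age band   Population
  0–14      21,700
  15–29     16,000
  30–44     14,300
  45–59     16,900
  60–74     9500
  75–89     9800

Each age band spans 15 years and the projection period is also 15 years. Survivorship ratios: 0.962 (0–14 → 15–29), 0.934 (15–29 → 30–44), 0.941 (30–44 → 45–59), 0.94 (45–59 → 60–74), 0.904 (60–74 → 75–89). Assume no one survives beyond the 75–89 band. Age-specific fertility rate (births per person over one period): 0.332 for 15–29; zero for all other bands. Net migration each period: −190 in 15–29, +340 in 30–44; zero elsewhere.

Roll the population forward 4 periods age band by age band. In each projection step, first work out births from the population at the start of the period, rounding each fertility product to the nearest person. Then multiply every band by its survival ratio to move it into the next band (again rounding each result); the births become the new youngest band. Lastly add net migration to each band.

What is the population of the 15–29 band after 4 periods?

Period 1:
Births: 16000 × 0.332 = 5312
15–29: 21700 × 0.962 = 20875
30–44: 16000 × 0.934 = 14944
45–59: 14300 × 0.941 = 13456
60–74: 16900 × 0.94 = 15886
75–89: 9500 × 0.904 = 8588
Net migration: 15–29 − 190 → 20685; 30–44 + 340 → 15284
Giving 5312 / 20685 / 15284 / 13456 / 15886 / 8588.
Period 2:
Births: 20685 × 0.332 = 6867
15–29: 5312 × 0.962 = 5110
30–44: 20685 × 0.934 = 19320
45–59: 15284 × 0.941 = 14382
60–74: 13456 × 0.94 = 12649
75–89: 15886 × 0.904 = 14361
Net migration: 15–29 − 190 → 4920; 30–44 + 340 → 19660
Giving 6867 / 4920 / 19660 / 14382 / 12649 / 14361.
Period 3:
Births: 4920 × 0.332 = 1633
15–29: 6867 × 0.962 = 6606
30–44: 4920 × 0.934 = 4595
45–59: 19660 × 0.941 = 18500
60–74: 14382 × 0.94 = 13519
75–89: 12649 × 0.904 = 11435
Net migration: 15–29 − 190 → 6416; 30–44 + 340 → 4935
Giving 1633 / 6416 / 4935 / 18500 / 13519 / 11435.
Period 4:
Births: 6416 × 0.332 = 2130
15–29: 1633 × 0.962 = 1571
30–44: 6416 × 0.934 = 5993
45–59: 4935 × 0.941 = 4644
60–74: 18500 × 0.94 = 17390
75–89: 13519 × 0.904 = 12221
Net migration: 15–29 − 190 → 1381; 30–44 + 340 → 6333
Giving 2130 / 1381 / 6333 / 4644 / 17390 / 12221.

1381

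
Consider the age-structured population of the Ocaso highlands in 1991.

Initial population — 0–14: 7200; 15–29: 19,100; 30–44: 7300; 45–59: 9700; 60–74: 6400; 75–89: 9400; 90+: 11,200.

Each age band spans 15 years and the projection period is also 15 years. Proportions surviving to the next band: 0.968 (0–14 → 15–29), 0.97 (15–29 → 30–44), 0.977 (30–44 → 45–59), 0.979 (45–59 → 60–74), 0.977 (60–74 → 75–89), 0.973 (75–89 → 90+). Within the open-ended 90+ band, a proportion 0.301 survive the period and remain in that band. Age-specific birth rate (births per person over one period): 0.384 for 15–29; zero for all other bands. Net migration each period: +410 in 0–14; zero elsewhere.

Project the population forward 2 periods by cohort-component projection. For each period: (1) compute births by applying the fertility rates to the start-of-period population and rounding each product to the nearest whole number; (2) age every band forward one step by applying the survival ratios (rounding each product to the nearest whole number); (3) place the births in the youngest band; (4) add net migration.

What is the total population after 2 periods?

[period 1]
Births: 19100 * 0.384 = 7334
15–29: 7200 * 0.968 = 6970
30–44: 19100 * 0.97 = 18527
45–59: 7300 * 0.977 = 7132
60–74: 9700 * 0.979 = 9496
75–89: 6400 * 0.977 = 6253
90+: 9400 * 0.973 + 11200 * 0.301 = 9146 + 3371 = 12517
Net migration: 0–14 + 410 → 7744
End of period: [7744, 6970, 18527, 7132, 9496, 6253, 12517]
[period 2]
Births: 6970 * 0.384 = 2676
15–29: 7744 * 0.968 = 7496
30–44: 6970 * 0.97 = 6761
45–59: 18527 * 0.977 = 18101
60–74: 7132 * 0.979 = 6982
75–89: 9496 * 0.977 = 9278
90+: 6253 * 0.973 + 12517 * 0.301 = 6084 + 3768 = 9852
Net migration: 0–14 + 410 → 3086
End of period: [3086, 7496, 6761, 18101, 6982, 9278, 9852]
Total after period 2: 3086 + 7496 + 6761 + 18101 + 6982 + 9278 + 9852 = 61556

61556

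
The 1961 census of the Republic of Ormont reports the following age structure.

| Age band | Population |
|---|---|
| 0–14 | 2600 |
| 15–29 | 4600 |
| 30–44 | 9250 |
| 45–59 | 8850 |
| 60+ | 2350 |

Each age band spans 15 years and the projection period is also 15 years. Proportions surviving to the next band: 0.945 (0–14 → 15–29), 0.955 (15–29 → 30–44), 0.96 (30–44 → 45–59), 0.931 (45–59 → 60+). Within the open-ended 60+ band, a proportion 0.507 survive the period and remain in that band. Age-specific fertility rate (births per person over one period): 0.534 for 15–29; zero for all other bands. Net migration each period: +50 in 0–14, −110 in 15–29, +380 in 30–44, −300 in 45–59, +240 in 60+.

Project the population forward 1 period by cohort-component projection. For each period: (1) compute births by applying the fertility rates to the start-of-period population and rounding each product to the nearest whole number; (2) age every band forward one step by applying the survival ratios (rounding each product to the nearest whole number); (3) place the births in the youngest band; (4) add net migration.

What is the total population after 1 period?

After projecting period 1:
Births: 4600 × 0.534 = 2456
15–29: 2600 × 0.945 = 2457
30–44: 4600 × 0.955 = 4393
45–59: 9250 × 0.96 = 8880
60+: 8850 × 0.931 + 2350 × 0.507 = 8239 + 1191 = 9430
Net migration: 0–14 + 50 → 2506; 15–29 − 110 → 2347; 30–44 + 380 → 4773; 45–59 − 300 → 8580; 60+ + 240 → 9670
→ [2506, 2347, 4773, 8580, 9670]
Total after period 1: 2506 + 2347 + 4773 + 8580 + 9670 = 27876

27876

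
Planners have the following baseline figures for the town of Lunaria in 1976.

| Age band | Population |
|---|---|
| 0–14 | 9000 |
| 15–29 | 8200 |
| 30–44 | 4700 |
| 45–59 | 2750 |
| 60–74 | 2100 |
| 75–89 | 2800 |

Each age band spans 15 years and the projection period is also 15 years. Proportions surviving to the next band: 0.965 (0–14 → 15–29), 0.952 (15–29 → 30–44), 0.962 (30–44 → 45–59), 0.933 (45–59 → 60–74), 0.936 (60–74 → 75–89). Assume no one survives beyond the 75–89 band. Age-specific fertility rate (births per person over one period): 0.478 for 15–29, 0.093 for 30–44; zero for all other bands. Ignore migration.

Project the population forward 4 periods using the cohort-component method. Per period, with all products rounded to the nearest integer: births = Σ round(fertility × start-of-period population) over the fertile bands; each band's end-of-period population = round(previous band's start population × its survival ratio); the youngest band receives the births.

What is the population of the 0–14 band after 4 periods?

2621

Period 1.
Births: 8200 × 0.478 = 3920  |  4700 × 0.093 = 437 → total 4357
15–29: 9000 × 0.965 = 8685
30–44: 8200 × 0.952 = 7806
45–59: 4700 × 0.962 = 4521
60–74: 2750 × 0.933 = 2566
75–89: 2100 × 0.936 = 1966
End of period: [4357, 8685, 7806, 4521, 2566, 1966]
Period 2.
Births: 8685 × 0.478 = 4151  |  7806 × 0.093 = 726 → total 4877
15–29: 4357 × 0.965 = 4205
30–44: 8685 × 0.952 = 8268
45–59: 7806 × 0.962 = 7509
60–74: 4521 × 0.933 = 4218
75–89: 2566 × 0.936 = 2402
End of period: [4877, 4205, 8268, 7509, 4218, 2402]
Period 3.
Births: 4205 × 0.478 = 2010  |  8268 × 0.093 = 769 → total 2779
15–29: 4877 × 0.965 = 4706
30–44: 4205 × 0.952 = 4003
45–59: 8268 × 0.962 = 7954
60–74: 7509 × 0.933 = 7006
75–89: 4218 × 0.936 = 3948
End of period: [2779, 4706, 4003, 7954, 7006, 3948]
Period 4.
Births: 4706 × 0.478 = 2249  |  4003 × 0.093 = 372 → total 2621
15–29: 2779 × 0.965 = 2682
30–44: 4706 × 0.952 = 4480
45–59: 4003 × 0.962 = 3851
60–74: 7954 × 0.933 = 7421
75–89: 7006 × 0.936 = 6558
End of period: [2621, 2682, 4480, 3851, 7421, 6558]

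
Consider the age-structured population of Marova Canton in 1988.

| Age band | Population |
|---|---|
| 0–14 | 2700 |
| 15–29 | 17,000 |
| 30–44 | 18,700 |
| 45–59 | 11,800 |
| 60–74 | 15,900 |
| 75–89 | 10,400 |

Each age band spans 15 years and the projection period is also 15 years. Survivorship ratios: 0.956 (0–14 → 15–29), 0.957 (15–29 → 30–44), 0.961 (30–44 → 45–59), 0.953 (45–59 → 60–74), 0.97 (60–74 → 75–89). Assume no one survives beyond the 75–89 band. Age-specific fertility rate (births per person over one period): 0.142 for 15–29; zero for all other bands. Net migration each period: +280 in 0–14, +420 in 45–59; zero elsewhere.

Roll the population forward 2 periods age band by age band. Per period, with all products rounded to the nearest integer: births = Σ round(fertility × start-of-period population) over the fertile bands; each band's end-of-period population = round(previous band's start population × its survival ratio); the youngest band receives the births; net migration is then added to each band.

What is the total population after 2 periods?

50182

Period 1:
Births: 17000 × 0.142 = 2414
15–29: 2700 × 0.956 = 2581
30–44: 17000 × 0.957 = 16269
45–59: 18700 × 0.961 = 17971
60–74: 11800 × 0.953 = 11245
75–89: 15900 × 0.97 = 15423
Net migration: 0–14 + 280 → 2694; 45–59 + 420 → 18391
Population now: 0–14=2694, 15–29=2581, 30–44=16269, 45–59=18391, 60–74=11245, 75–89=15423
Period 2:
Births: 2581 × 0.142 = 367
15–29: 2694 × 0.956 = 2575
30–44: 2581 × 0.957 = 2470
45–59: 16269 × 0.961 = 15635
60–74: 18391 × 0.953 = 17527
75–89: 11245 × 0.97 = 10908
Net migration: 0–14 + 280 → 647; 45–59 + 420 → 16055
Population now: 0–14=647, 15–29=2575, 30–44=2470, 45–59=16055, 60–74=17527, 75–89=10908
Total after period 2: 647 + 2575 + 2470 + 16055 + 17527 + 10908 = 50182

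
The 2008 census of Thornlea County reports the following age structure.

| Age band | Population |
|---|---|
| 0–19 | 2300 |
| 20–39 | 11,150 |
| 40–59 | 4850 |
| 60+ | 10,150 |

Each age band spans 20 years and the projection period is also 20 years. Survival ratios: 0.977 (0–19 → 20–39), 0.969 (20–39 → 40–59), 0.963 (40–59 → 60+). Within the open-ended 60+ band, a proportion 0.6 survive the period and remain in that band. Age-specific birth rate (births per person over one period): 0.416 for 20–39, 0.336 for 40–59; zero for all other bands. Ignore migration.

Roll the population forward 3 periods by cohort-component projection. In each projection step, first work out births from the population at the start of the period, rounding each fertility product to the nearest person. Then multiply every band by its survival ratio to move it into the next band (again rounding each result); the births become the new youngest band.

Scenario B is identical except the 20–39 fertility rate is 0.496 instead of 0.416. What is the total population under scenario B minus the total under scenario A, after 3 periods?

Numbering the groups 1..4 from youngest to oldest:
After projecting period 1:
Births: 11150 * 0.416 = 4638 ; 4850 * 0.336 = 1630 → 6268
Group 2: 2300 * 0.977 = 2247
Group 3: 11150 * 0.969 = 10804
Group 4: 4850 * 0.963 + 10150 * 0.6 = 4671 + 6090 = 10761
→ [6268, 2247, 10804, 10761]
After projecting period 2:
Births: 2247 * 0.416 = 935 ; 10804 * 0.336 = 3630 → 4565
Group 2: 6268 * 0.977 = 6124
Group 3: 2247 * 0.969 = 2177
Group 4: 10804 * 0.963 + 10761 * 0.6 = 10404 + 6457 = 16861
→ [4565, 6124, 2177, 16861]
After projecting period 3:
Births: 6124 * 0.416 = 2548 ; 2177 * 0.336 = 731 → 3279
Group 2: 4565 * 0.977 = 4460
Group 3: 6124 * 0.969 = 5934
Group 4: 2177 * 0.963 + 16861 * 0.6 = 2096 + 10117 = 12213
→ [3279, 4460, 5934, 12213]
Scenario A total after 3 periods: 25886
Scenario B projection —
After projecting period 1:
Births: 11150 * 0.496 = 5530 ; 4850 * 0.336 = 1630 → 7160
Group 2: 2300 * 0.977 = 2247
Group 3: 11150 * 0.969 = 10804
Group 4: 4850 * 0.963 + 10150 * 0.6 = 4671 + 6090 = 10761
→ [7160, 2247, 10804, 10761]
After projecting period 2:
Births: 2247 * 0.496 = 1115 ; 10804 * 0.336 = 3630 → 4745
Group 2: 7160 * 0.977 = 6995
Group 3: 2247 * 0.969 = 2177
Group 4: 10804 * 0.963 + 10761 * 0.6 = 10404 + 6457 = 16861
→ [4745, 6995, 2177, 16861]
After projecting period 3:
Births: 6995 * 0.496 = 3470 ; 2177 * 0.336 = 731 → 4201
Group 2: 4745 * 0.977 = 4636
Group 3: 6995 * 0.969 = 6778
Group 4: 2177 * 0.963 + 16861 * 0.6 = 2096 + 10117 = 12213
→ [4201, 4636, 6778, 12213]
Scenario B total after 3 periods: 27828
Difference B − A = 27828 − 25886 = 1942

1942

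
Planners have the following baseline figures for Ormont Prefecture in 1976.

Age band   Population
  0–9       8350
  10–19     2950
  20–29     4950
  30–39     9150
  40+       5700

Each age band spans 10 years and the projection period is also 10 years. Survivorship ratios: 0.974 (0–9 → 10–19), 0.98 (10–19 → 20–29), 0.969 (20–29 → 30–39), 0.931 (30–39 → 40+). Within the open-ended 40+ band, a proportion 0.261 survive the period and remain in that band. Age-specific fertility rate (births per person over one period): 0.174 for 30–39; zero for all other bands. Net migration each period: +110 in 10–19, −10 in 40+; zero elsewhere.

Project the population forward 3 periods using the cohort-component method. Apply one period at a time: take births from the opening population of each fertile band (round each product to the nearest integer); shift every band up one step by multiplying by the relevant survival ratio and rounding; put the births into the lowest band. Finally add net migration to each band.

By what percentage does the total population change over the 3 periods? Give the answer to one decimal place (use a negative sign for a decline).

Period 1.
Births: 9150 × 0.174 = 1592
10–19: 8350 × 0.974 = 8133
20–29: 2950 × 0.98 = 2891
30–39: 4950 × 0.969 = 4797
40+: 9150 × 0.931 + 5700 × 0.261 = 8519 + 1488 = 10007
Net migration: 10–19 + 110 → 8243; 40+ − 10 → 9997
Population now: 0–9=1592, 10–19=8243, 20–29=2891, 30–39=4797, 40+=9997
Period 2.
Births: 4797 × 0.174 = 835
10–19: 1592 × 0.974 = 1551
20–29: 8243 × 0.98 = 8078
30–39: 2891 × 0.969 = 2801
40+: 4797 × 0.931 + 9997 × 0.261 = 4466 + 2609 = 7075
Net migration: 10–19 + 110 → 1661; 40+ − 10 → 7065
Population now: 0–9=835, 10–19=1661, 20–29=8078, 30–39=2801, 40+=7065
Period 3.
Births: 2801 × 0.174 = 487
10–19: 835 × 0.974 = 813
20–29: 1661 × 0.98 = 1628
30–39: 8078 × 0.969 = 7828
40+: 2801 × 0.931 + 7065 × 0.261 = 2608 + 1844 = 4452
Net migration: 10–19 + 110 → 923; 40+ − 10 → 4442
Population now: 0–9=487, 10–19=923, 20–29=1628, 30–39=7828, 40+=4442
Total: 31100 → 15308; change = -15792; percentage change = -50.8%

-50.8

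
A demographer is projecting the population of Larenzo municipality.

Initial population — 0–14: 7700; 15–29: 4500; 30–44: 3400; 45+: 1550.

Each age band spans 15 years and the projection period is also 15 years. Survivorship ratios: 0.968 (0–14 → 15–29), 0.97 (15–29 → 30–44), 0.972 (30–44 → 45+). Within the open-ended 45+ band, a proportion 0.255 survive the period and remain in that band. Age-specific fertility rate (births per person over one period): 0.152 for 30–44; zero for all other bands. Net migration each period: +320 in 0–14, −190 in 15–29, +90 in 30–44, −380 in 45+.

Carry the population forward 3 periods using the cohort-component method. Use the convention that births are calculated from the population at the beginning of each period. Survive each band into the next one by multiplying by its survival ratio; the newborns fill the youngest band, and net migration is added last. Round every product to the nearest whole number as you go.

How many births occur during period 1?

517

(Groups numbered youngest = 1 to oldest = 4.)
Period 1.
Births: 3400 * 0.152 = 517
Group 2: 7700 * 0.968 = 7454
Group 3: 4500 * 0.97 = 4365
Group 4: 3400 * 0.972 + 1550 * 0.255 = 3305 + 395 = 3700
Net migration: Group 1 + 320 → 837; Group 2 − 190 → 7264; Group 3 + 90 → 4455; Group 4 − 380 → 3320
→ [837, 7264, 4455, 3320]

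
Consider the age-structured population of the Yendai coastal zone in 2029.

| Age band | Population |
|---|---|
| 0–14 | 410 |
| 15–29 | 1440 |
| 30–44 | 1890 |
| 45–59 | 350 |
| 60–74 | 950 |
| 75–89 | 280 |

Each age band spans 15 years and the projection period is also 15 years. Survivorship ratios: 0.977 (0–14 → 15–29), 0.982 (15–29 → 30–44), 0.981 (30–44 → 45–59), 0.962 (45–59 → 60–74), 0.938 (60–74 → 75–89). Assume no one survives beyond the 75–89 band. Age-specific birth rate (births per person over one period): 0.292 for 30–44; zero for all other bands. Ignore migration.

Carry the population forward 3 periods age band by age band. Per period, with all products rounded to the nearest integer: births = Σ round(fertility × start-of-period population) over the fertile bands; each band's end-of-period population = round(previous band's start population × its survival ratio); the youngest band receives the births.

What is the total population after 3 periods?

4442

After projecting period 1:
Births: 1890 × 0.292 = 552
15–29: 410 × 0.977 = 401
30–44: 1440 × 0.982 = 1414
45–59: 1890 × 0.981 = 1854
60–74: 350 × 0.962 = 337
75–89: 950 × 0.938 = 891
→ [552, 401, 1414, 1854, 337, 891]
After projecting period 2:
Births: 1414 × 0.292 = 413
15–29: 552 × 0.977 = 539
30–44: 401 × 0.982 = 394
45–59: 1414 × 0.981 = 1387
60–74: 1854 × 0.962 = 1784
75–89: 337 × 0.938 = 316
→ [413, 539, 394, 1387, 1784, 316]
After projecting period 3:
Births: 394 × 0.292 = 115
15–29: 413 × 0.977 = 404
30–44: 539 × 0.982 = 529
45–59: 394 × 0.981 = 387
60–74: 1387 × 0.962 = 1334
75–89: 1784 × 0.938 = 1673
→ [115, 404, 529, 387, 1334, 1673]
Total after period 3: 115 + 404 + 529 + 387 + 1334 + 1673 = 4442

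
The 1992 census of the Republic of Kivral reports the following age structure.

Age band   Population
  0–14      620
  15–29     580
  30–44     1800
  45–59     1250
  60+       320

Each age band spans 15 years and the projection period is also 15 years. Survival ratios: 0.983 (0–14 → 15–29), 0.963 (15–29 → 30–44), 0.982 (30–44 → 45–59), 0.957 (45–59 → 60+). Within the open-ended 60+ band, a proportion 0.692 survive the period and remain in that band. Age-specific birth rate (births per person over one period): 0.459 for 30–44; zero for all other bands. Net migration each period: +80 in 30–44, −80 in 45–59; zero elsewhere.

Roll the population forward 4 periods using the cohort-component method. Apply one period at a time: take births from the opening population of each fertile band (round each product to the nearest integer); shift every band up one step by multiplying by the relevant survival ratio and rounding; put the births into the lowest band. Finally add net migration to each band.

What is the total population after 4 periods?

3974

Period 1:
Births: 1800 * 0.459 = 826
15–29: 620 * 0.983 = 609
30–44: 580 * 0.963 = 559
45–59: 1800 * 0.982 = 1768
60+: 1250 * 0.957 + 320 * 0.692 = 1196 + 221 = 1417
Net migration: 30–44 + 80 → 639; 45–59 − 80 → 1688
→ [826, 609, 639, 1688, 1417]
Period 2:
Births: 639 * 0.459 = 293
15–29: 826 * 0.983 = 812
30–44: 609 * 0.963 = 586
45–59: 639 * 0.982 = 627
60+: 1688 * 0.957 + 1417 * 0.692 = 1615 + 981 = 2596
Net migration: 30–44 + 80 → 666; 45–59 − 80 → 547
→ [293, 812, 666, 547, 2596]
Period 3:
Births: 666 * 0.459 = 306
15–29: 293 * 0.983 = 288
30–44: 812 * 0.963 = 782
45–59: 666 * 0.982 = 654
60+: 547 * 0.957 + 2596 * 0.692 = 523 + 1796 = 2319
Net migration: 30–44 + 80 → 862; 45–59 − 80 → 574
→ [306, 288, 862, 574, 2319]
Period 4:
Births: 862 * 0.459 = 396
15–29: 306 * 0.983 = 301
30–44: 288 * 0.963 = 277
45–59: 862 * 0.982 = 846
60+: 574 * 0.957 + 2319 * 0.692 = 549 + 1605 = 2154
Net migration: 30–44 + 80 → 357; 45–59 − 80 → 766
→ [396, 301, 357, 766, 2154]
Total after period 4: 396 + 301 + 357 + 766 + 2154 = 3974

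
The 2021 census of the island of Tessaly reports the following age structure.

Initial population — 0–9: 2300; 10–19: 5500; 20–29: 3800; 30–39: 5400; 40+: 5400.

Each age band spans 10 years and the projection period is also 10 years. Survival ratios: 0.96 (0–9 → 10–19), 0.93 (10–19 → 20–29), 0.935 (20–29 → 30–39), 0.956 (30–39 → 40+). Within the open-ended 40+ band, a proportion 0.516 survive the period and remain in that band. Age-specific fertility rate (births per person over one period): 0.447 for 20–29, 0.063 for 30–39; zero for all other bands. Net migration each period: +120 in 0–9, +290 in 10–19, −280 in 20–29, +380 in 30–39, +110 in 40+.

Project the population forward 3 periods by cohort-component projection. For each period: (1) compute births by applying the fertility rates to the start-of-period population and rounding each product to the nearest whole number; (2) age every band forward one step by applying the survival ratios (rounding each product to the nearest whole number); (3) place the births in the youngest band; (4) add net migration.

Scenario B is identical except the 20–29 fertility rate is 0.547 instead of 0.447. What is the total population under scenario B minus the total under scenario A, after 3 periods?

— Period 1 —
Births: 3800 × 0.447 = 1699, 5400 × 0.063 = 340 ⇒ total 2039
10–19: 2300 × 0.96 = 2208
20–29: 5500 × 0.93 = 5115
30–39: 3800 × 0.935 = 3553
40+: 5400 × 0.956 + 5400 × 0.516 = 5162 + 2786 = 7948
Net migration: 0–9 + 120 → 2159; 10–19 + 290 → 2498; 20–29 − 280 → 4835; 30–39 + 380 → 3933; 40+ + 110 → 8058
→ [2159, 2498, 4835, 3933, 8058]
— Period 2 —
Births: 4835 × 0.447 = 2161, 3933 × 0.063 = 248 ⇒ total 2409
10–19: 2159 × 0.96 = 2073
20–29: 2498 × 0.93 = 2323
30–39: 4835 × 0.935 = 4521
40+: 3933 × 0.956 + 8058 × 0.516 = 3760 + 4158 = 7918
Net migration: 0–9 + 120 → 2529; 10–19 + 290 → 2363; 20–29 − 280 → 2043; 30–39 + 380 → 4901; 40+ + 110 → 8028
→ [2529, 2363, 2043, 4901, 8028]
— Period 3 —
Births: 2043 × 0.447 = 913, 4901 × 0.063 = 309 ⇒ total 1222
10–19: 2529 × 0.96 = 2428
20–29: 2363 × 0.93 = 2198
30–39: 2043 × 0.935 = 1910
40+: 4901 × 0.956 + 8028 × 0.516 = 4685 + 4142 = 8827
Net migration: 0–9 + 120 → 1342; 10–19 + 290 → 2718; 20–29 − 280 → 1918; 30–39 + 380 → 2290; 40+ + 110 → 8937
→ [1342, 2718, 1918, 2290, 8937]
Scenario A total after 3 periods: 17205
Scenario B projection —
— Period 1 —
Births: 3800 × 0.547 = 2079, 5400 × 0.063 = 340 ⇒ total 2419
10–19: 2300 × 0.96 = 2208
20–29: 5500 × 0.93 = 5115
30–39: 3800 × 0.935 = 3553
40+: 5400 × 0.956 + 5400 × 0.516 = 5162 + 2786 = 7948
Net migration: 0–9 + 120 → 2539; 10–19 + 290 → 2498; 20–29 − 280 → 4835; 30–39 + 380 → 3933; 40+ + 110 → 8058
→ [2539, 2498, 4835, 3933, 8058]
— Period 2 —
Births: 4835 × 0.547 = 2645, 3933 × 0.063 = 248 ⇒ total 2893
10–19: 2539 × 0.96 = 2437
20–29: 2498 × 0.93 = 2323
30–39: 4835 × 0.935 = 4521
40+: 3933 × 0.956 + 8058 × 0.516 = 3760 + 4158 = 7918
Net migration: 0–9 + 120 → 3013; 10–19 + 290 → 2727; 20–29 − 280 → 2043; 30–39 + 380 → 4901; 40+ + 110 → 8028
→ [3013, 2727, 2043, 4901, 8028]
— Period 3 —
Births: 2043 × 0.547 = 1118, 4901 × 0.063 = 309 ⇒ total 1427
10–19: 3013 × 0.96 = 2892
20–29: 2727 × 0.93 = 2536
30–39: 2043 × 0.935 = 1910
40+: 4901 × 0.956 + 8028 × 0.516 = 4685 + 4142 = 8827
Net migration: 0–9 + 120 → 1547; 10–19 + 290 → 3182; 20–29 − 280 → 2256; 30–39 + 380 → 2290; 40+ + 110 → 8937
→ [1547, 3182, 2256, 2290, 8937]
Scenario B total after 3 periods: 18212
Difference B − A = 18212 − 17205 = 1007

1007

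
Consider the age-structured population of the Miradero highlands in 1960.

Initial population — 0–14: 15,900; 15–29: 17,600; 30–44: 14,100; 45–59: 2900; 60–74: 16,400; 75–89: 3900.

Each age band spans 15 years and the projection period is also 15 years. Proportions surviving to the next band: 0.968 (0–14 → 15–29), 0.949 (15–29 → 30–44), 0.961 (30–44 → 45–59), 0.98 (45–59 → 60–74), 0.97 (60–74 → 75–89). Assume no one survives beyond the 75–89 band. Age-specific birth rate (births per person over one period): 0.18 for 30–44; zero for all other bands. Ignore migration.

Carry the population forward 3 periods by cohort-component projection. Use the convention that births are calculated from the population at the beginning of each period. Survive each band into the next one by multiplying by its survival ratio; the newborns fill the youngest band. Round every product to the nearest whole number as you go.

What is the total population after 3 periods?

50518

— Period 1 —
Births: 14100 * 0.18 = 2538
15–29: 15900 * 0.968 = 15391
30–44: 17600 * 0.949 = 16702
45–59: 14100 * 0.961 = 13550
60–74: 2900 * 0.98 = 2842
75–89: 16400 * 0.97 = 15908
End of period: [2538, 15391, 16702, 13550, 2842, 15908]
— Period 2 —
Births: 16702 * 0.18 = 3006
15–29: 2538 * 0.968 = 2457
30–44: 15391 * 0.949 = 14606
45–59: 16702 * 0.961 = 16051
60–74: 13550 * 0.98 = 13279
75–89: 2842 * 0.97 = 2757
End of period: [3006, 2457, 14606, 16051, 13279, 2757]
— Period 3 —
Births: 14606 * 0.18 = 2629
15–29: 3006 * 0.968 = 2910
30–44: 2457 * 0.949 = 2332
45–59: 14606 * 0.961 = 14036
60–74: 16051 * 0.98 = 15730
75–89: 13279 * 0.97 = 12881
End of period: [2629, 2910, 2332, 14036, 15730, 12881]
Total after period 3: 2629 + 2910 + 2332 + 14036 + 15730 + 12881 = 50518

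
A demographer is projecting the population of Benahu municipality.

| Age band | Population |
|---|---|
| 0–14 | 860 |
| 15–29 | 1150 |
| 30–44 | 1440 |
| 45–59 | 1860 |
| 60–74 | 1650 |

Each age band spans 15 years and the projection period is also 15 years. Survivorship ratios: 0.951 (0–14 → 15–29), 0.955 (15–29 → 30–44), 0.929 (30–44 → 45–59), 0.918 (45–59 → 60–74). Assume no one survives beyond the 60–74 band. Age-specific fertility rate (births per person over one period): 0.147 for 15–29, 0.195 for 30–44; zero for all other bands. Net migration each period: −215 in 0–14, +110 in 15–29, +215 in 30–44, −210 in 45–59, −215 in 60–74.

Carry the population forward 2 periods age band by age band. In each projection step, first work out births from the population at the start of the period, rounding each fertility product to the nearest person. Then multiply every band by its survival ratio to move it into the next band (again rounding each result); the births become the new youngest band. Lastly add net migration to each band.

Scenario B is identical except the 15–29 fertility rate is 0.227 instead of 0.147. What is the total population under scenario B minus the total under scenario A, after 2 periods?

163

— Period 1 —
Births: 1150 * 0.147 = 169  |  1440 * 0.195 = 281 → 450
15–29: 860 * 0.951 = 818
30–44: 1150 * 0.955 = 1098
45–59: 1440 * 0.929 = 1338
60–74: 1860 * 0.918 = 1707
Net migration: 0–14 − 215 → 235; 15–29 + 110 → 928; 30–44 + 215 → 1313; 45–59 − 210 → 1128; 60–74 − 215 → 1492
Giving 235 / 928 / 1313 / 1128 / 1492.
— Period 2 —
Births: 928 * 0.147 = 136  |  1313 * 0.195 = 256 → 392
15–29: 235 * 0.951 = 223
30–44: 928 * 0.955 = 886
45–59: 1313 * 0.929 = 1220
60–74: 1128 * 0.918 = 1036
Net migration: 0–14 − 215 → 177; 15–29 + 110 → 333; 30–44 + 215 → 1101; 45–59 − 210 → 1010; 60–74 − 215 → 821
Giving 177 / 333 / 1101 / 1010 / 821.
Scenario A total after 2 periods: 3442
Scenario B projection —
— Period 1 —
Births: 1150 * 0.227 = 261  |  1440 * 0.195 = 281 → 542
15–29: 860 * 0.951 = 818
30–44: 1150 * 0.955 = 1098
45–59: 1440 * 0.929 = 1338
60–74: 1860 * 0.918 = 1707
Net migration: 0–14 − 215 → 327; 15–29 + 110 → 928; 30–44 + 215 → 1313; 45–59 − 210 → 1128; 60–74 − 215 → 1492
Giving 327 / 928 / 1313 / 1128 / 1492.
— Period 2 —
Births: 928 * 0.227 = 211  |  1313 * 0.195 = 256 → 467
15–29: 327 * 0.951 = 311
30–44: 928 * 0.955 = 886
45–59: 1313 * 0.929 = 1220
60–74: 1128 * 0.918 = 1036
Net migration: 0–14 − 215 → 252; 15–29 + 110 → 421; 30–44 + 215 → 1101; 45–59 − 210 → 1010; 60–74 − 215 → 821
Giving 252 / 421 / 1101 / 1010 / 821.
Scenario B total after 2 periods: 3605
Difference B − A = 3605 − 3442 = 163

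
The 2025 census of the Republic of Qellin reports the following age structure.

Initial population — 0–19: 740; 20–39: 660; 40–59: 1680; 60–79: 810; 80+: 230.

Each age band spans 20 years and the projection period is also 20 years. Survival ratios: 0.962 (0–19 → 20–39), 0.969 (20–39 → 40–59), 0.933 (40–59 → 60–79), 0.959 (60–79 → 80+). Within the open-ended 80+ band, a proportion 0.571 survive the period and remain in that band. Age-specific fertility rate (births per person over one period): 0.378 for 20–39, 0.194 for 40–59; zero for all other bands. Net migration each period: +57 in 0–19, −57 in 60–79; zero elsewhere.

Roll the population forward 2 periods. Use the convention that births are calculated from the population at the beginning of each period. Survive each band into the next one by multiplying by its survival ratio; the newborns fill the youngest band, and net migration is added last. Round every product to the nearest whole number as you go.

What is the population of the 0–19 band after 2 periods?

450

Call the groups 1 to 5, youngest first.
Period 1.
Births: 660 * 0.378 = 249 ; 1680 * 0.194 = 326 → 575
Group 2: 740 * 0.962 = 712
Group 3: 660 * 0.969 = 640
Group 4: 1680 * 0.933 = 1567
Group 5: 810 * 0.959 + 230 * 0.571 = 777 + 131 = 908
Net migration: Group 1 + 57 → 632; Group 4 − 57 → 1510
End of period: [632, 712, 640, 1510, 908]
Period 2.
Births: 712 * 0.378 = 269 ; 640 * 0.194 = 124 → 393
Group 2: 632 * 0.962 = 608
Group 3: 712 * 0.969 = 690
Group 4: 640 * 0.933 = 597
Group 5: 1510 * 0.959 + 908 * 0.571 = 1448 + 518 = 1966
Net migration: Group 1 + 57 → 450; Group 4 − 57 → 540
End of period: [450, 608, 690, 540, 1966]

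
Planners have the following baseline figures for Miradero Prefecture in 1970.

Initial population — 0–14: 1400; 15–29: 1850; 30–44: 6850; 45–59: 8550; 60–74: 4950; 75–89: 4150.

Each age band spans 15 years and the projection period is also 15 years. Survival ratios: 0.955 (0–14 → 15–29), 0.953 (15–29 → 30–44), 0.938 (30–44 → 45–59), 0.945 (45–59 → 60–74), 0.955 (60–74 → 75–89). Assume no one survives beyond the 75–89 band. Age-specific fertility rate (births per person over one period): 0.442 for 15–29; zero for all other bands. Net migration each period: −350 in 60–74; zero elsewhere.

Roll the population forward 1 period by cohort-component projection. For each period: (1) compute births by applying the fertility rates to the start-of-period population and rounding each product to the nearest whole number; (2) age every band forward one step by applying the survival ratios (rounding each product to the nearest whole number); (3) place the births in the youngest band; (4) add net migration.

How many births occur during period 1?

(Bands numbered youngest = 1 to oldest = 6.)
Period 1.
Births: 1850 * 0.442 = 818
Band 2: 1400 * 0.955 = 1337
Band 3: 1850 * 0.953 = 1763
Band 4: 6850 * 0.938 = 6425
Band 5: 8550 * 0.945 = 8080
Band 6: 4950 * 0.955 = 4727
Net migration: Band 5 − 350 → 7730
→ [818, 1337, 1763, 6425, 7730, 4727]

818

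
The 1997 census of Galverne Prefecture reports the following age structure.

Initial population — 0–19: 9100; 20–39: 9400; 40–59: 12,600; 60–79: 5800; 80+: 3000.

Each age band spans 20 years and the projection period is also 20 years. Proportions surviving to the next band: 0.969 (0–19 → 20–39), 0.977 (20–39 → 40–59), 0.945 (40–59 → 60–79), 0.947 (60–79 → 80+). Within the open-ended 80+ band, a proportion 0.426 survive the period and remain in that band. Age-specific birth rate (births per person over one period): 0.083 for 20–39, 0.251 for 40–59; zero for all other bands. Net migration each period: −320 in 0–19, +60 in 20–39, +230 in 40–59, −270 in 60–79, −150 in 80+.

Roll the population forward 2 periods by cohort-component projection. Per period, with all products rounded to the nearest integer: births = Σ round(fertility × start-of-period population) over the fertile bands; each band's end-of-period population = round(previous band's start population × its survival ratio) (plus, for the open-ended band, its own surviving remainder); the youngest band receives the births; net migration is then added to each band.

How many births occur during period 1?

3943

[period 1]
Births: 9400 × 0.083 = 780, 12600 × 0.251 = 3163 — total 3943
20–39: 9100 × 0.969 = 8818
40–59: 9400 × 0.977 = 9184
60–79: 12600 × 0.945 = 11907
80+: 5800 × 0.947 + 3000 × 0.426 = 5493 + 1278 = 6771
Net migration: 0–19 − 320 → 3623; 20–39 + 60 → 8878; 40–59 + 230 → 9414; 60–79 − 270 → 11637; 80+ − 150 → 6621
→ [3623, 8878, 9414, 11637, 6621]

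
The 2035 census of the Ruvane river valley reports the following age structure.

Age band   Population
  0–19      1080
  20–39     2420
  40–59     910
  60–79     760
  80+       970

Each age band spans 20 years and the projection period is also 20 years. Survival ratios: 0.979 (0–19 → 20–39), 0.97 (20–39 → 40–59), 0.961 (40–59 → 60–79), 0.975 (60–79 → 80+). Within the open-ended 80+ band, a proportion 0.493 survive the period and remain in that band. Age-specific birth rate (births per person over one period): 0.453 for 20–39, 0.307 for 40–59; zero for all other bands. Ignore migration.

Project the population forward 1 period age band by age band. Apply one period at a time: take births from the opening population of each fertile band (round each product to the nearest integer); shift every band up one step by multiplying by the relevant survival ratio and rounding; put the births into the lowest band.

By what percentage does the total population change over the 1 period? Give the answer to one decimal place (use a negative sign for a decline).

11.9

Call the groups 1 to 5, youngest first.
— Period 1 —
Births: 2420 * 0.453 = 1096  |  910 * 0.307 = 279 ⇒ total 1375
Group 2: 1080 * 0.979 = 1057
Group 3: 2420 * 0.97 = 2347
Group 4: 910 * 0.961 = 875
Group 5: 760 * 0.975 + 970 * 0.493 = 741 + 478 = 1219
End of period: [1375, 1057, 2347, 875, 1219]
Total: 6140 → 6873; change = 733; percentage change = 11.9%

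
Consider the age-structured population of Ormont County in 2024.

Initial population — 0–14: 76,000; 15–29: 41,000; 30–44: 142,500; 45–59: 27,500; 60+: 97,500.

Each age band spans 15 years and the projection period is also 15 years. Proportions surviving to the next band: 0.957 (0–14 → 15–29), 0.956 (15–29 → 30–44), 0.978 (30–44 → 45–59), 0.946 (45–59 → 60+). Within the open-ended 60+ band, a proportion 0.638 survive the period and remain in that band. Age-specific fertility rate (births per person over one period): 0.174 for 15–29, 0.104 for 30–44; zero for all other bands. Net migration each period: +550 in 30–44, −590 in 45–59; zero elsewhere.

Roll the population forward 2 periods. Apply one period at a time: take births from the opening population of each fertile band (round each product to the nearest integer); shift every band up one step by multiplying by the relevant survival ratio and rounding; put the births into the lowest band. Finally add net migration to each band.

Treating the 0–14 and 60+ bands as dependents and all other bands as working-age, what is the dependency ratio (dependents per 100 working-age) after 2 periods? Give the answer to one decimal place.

Call the groups 1 to 5, youngest first.
— Period 1 —
Births: 41000 × 0.174 = 7134 ; 142500 × 0.104 = 14820 — total 21954
Group 2: 76000 × 0.957 = 72732
Group 3: 41000 × 0.956 = 39196
Group 4: 142500 × 0.978 = 139365
Group 5: 27500 × 0.946 + 97500 × 0.638 = 26015 + 62205 = 88220
Net migration: Group 3 + 550 → 39746; Group 4 − 590 → 138775
Population now: 0–14=21954, 15–29=72732, 30–44=39746, 45–59=138775, 60+=88220
— Period 2 —
Births: 72732 × 0.174 = 12655 ; 39746 × 0.104 = 4134 — total 16789
Group 2: 21954 × 0.957 = 21010
Group 3: 72732 × 0.956 = 69532
Group 4: 39746 × 0.978 = 38872
Group 5: 138775 × 0.946 + 88220 × 0.638 = 131281 + 56284 = 187565
Net migration: Group 3 + 550 → 70082; Group 4 − 590 → 38282
Population now: 0–14=16789, 15–29=21010, 30–44=70082, 45–59=38282, 60+=187565
Dependents (band 0–14 + band 60+) = 16789 + 187565 = 204354; working-age = 129374; ratio = 204354/129374 × 100 = 158.0

158.0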